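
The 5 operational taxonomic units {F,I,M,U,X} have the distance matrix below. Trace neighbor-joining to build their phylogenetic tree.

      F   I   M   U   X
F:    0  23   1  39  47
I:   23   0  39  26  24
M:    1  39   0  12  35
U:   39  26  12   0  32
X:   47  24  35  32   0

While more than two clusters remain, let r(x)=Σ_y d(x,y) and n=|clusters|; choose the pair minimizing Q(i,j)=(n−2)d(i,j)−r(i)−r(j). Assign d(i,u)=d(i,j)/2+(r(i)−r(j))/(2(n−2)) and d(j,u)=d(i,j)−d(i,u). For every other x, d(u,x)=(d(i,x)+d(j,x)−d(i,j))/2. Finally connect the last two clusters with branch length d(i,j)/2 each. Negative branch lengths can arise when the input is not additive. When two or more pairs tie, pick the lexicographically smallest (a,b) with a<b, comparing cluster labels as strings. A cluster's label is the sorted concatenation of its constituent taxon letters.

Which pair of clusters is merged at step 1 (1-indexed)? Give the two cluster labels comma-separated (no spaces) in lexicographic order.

iteration 1: select F,M (d=1, Q=-194); attach at lengths (13/3, -10/3); label the merged cluster FM
  updated: d(FM,I)=61/2, d(FM,U)=25, d(FM,X)=81/2
iteration 2: select FM,U (d=25, Q=-129); attach at lengths (63/4, 37/4); label the merged cluster FMU
  updated: d(FMU,I)=63/4, d(FMU,X)=95/4
iteration 3: select FMU,I (d=63/4, Q=-127/2); attach at lengths (31/4, 8); label the merged cluster FIMU
  updated: d(FIMU,X)=16
iteration 4: select FIMU,X (d=16); attach at lengths (8, 8); label the merged cluster FIMUX
final tree: ((((F:13/3,M:-10/3):63/4,U:37/4):31/4,I:8):8,X:8)
total length: 231/4

F,M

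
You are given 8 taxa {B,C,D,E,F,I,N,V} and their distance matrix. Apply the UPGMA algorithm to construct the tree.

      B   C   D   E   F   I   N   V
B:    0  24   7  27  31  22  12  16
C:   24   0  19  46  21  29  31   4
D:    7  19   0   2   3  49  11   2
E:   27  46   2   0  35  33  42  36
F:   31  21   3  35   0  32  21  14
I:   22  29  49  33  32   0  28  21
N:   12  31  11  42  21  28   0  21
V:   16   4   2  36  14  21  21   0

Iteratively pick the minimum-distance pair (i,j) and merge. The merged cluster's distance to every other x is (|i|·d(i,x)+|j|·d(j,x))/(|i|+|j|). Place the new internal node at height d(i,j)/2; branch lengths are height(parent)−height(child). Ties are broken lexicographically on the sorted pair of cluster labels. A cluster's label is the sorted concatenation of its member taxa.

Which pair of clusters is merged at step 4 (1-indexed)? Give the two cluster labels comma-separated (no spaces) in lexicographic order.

CV,F

step 1: merge (D,E) at d=2; branch lengths D→1, E→1; new cluster DE
  updated: d(B,DE)=17, d(C,DE)=65/2, d(DE,F)=19, d(DE,I)=41, d(DE,N)=53/2, d(DE,V)=19
step 2: merge (C,V) at d=4; branch lengths C→2, V→2; new cluster CV
  updated: d(B,CV)=20, d(CV,DE)=103/4, d(CV,F)=35/2, d(CV,I)=25, d(CV,N)=26
step 3: merge (B,N) at d=12; branch lengths B→6, N→6; new cluster BN
  updated: d(BN,CV)=23, d(BN,DE)=87/4, d(BN,F)=26, d(BN,I)=25
step 4: merge (CV,F) at d=35/2; branch lengths CV→27/4, F→35/4; new cluster CFV
  updated: d(BN,CFV)=24, d(CFV,DE)=47/2, d(CFV,I)=82/3
step 5: merge (BN,DE) at d=87/4; branch lengths BN→39/8, DE→79/8; new cluster BDEN
  updated: d(BDEN,CFV)=95/4, d(BDEN,I)=33
step 6: merge (BDEN,CFV) at d=95/4; branch lengths BDEN→1, CFV→25/8; new cluster BCDEFNV
  updated: d(BCDEFNV,I)=214/7
step 7: merge (BCDEFNV,I) at d=214/7; branch lengths BCDEFNV→191/56, I→107/7; new cluster BCDEFINV
final tree: ((((B:6,N:6):39/8,(D:1,E:1):79/8):1,((C:2,V:2):27/4,F:35/4):25/8):191/56,I:107/7)
total length: 995/14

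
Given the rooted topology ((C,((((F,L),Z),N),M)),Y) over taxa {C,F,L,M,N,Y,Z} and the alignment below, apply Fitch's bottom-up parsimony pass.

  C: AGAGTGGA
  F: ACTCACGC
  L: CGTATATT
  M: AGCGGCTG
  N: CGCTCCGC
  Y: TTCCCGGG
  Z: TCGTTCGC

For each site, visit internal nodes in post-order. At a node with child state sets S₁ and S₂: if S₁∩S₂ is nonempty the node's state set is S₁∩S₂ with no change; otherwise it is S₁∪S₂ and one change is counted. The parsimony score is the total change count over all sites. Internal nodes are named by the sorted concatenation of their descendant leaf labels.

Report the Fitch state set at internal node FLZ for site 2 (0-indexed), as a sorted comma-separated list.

G,T

FL@0: {A} ∪ {C} = {A,C} (union, +1)
FLZ@0: {A,C} ∪ {T} = {A,C,T} (union, +1)
FLNZ@0: {A,C,T} ∩ {C} = {C} (intersection, +0)
FLMNZ@0: {C} ∪ {A} = {A,C} (union, +1)
CFLMNZ@0: {A} ∩ {A,C} = {A} (intersection, +0)
CFLMNYZ@0: {A} ∪ {T} = {A,T} (union, +1)
FL@1: {C} ∪ {G} = {C,G} (union, +1)
FLZ@1: {C,G} ∩ {C} = {C} (intersection, +0)
FLNZ@1: {C} ∪ {G} = {C,G} (union, +1)
FLMNZ@1: {C,G} ∩ {G} = {G} (intersection, +0)
CFLMNZ@1: {G} ∩ {G} = {G} (intersection, +0)
CFLMNYZ@1: {G} ∪ {T} = {G,T} (union, +1)
FL@2: {T} ∩ {T} = {T} (intersection, +0)
FLZ@2: {T} ∪ {G} = {G,T} (union, +1)
FLNZ@2: {G,T} ∪ {C} = {C,G,T} (union, +1)
FLMNZ@2: {C,G,T} ∩ {C} = {C} (intersection, +0)
CFLMNZ@2: {A} ∪ {C} = {A,C} (union, +1)
CFLMNYZ@2: {A,C} ∩ {C} = {C} (intersection, +0)
FL@3: {C} ∪ {A} = {A,C} (union, +1)
FLZ@3: {A,C} ∪ {T} = {A,C,T} (union, +1)
FLNZ@3: {A,C,T} ∩ {T} = {T} (intersection, +0)
FLMNZ@3: {T} ∪ {G} = {G,T} (union, +1)
CFLMNZ@3: {G} ∩ {G,T} = {G} (intersection, +0)
CFLMNYZ@3: {G} ∪ {C} = {C,G} (union, +1)
FL@4: {A} ∪ {T} = {A,T} (union, +1)
FLZ@4: {A,T} ∩ {T} = {T} (intersection, +0)
FLNZ@4: {T} ∪ {C} = {C,T} (union, +1)
FLMNZ@4: {C,T} ∪ {G} = {C,G,T} (union, +1)
CFLMNZ@4: {T} ∩ {C,G,T} = {T} (intersection, +0)
CFLMNYZ@4: {T} ∪ {C} = {C,T} (union, +1)
FL@5: {C} ∪ {A} = {A,C} (union, +1)
FLZ@5: {A,C} ∩ {C} = {C} (intersection, +0)
FLNZ@5: {C} ∩ {C} = {C} (intersection, +0)
FLMNZ@5: {C} ∩ {C} = {C} (intersection, +0)
CFLMNZ@5: {G} ∪ {C} = {C,G} (union, +1)
CFLMNYZ@5: {C,G} ∩ {G} = {G} (intersection, +0)
FL@6: {G} ∪ {T} = {G,T} (union, +1)
FLZ@6: {G,T} ∩ {G} = {G} (intersection, +0)
FLNZ@6: {G} ∩ {G} = {G} (intersection, +0)
FLMNZ@6: {G} ∪ {T} = {G,T} (union, +1)
CFLMNZ@6: {G} ∩ {G,T} = {G} (intersection, +0)
CFLMNYZ@6: {G} ∩ {G} = {G} (intersection, +0)
FL@7: {C} ∪ {T} = {C,T} (union, +1)
FLZ@7: {C,T} ∩ {C} = {C} (intersection, +0)
FLNZ@7: {C} ∩ {C} = {C} (intersection, +0)
FLMNZ@7: {C} ∪ {G} = {C,G} (union, +1)
CFLMNZ@7: {A} ∪ {C,G} = {A,C,G} (union, +1)
CFLMNYZ@7: {A,C,G} ∩ {G} = {G} (intersection, +0)
per-site changes: [4, 3, 3, 4, 4, 2, 2, 3]; total = 25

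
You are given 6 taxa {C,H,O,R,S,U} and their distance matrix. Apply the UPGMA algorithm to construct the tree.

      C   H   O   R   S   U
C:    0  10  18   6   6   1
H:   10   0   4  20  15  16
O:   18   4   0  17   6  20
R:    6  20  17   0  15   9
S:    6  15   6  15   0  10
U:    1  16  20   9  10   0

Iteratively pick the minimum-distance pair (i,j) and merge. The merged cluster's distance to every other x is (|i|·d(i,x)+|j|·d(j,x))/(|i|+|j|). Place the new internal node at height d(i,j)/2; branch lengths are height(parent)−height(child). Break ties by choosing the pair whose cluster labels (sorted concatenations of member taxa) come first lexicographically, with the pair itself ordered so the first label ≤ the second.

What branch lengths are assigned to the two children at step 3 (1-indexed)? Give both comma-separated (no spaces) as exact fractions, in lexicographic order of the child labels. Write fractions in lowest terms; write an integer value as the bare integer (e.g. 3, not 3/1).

13/4,15/4

1. join C+U (d=1) ⇒ CU; edges |C|=1/2, |U|=1/2
  updated: d(CU,H)=13, d(CU,O)=19, d(CU,R)=15/2, d(CU,S)=8
2. join H+O (d=4) ⇒ HO; edges |H|=2, |O|=2
  updated: d(CU,HO)=16, d(HO,R)=37/2, d(HO,S)=21/2
3. join CU+R (d=15/2) ⇒ CRU; edges |CU|=13/4, |R|=15/4
  updated: d(CRU,HO)=101/6, d(CRU,S)=31/3
4. join CRU+S (d=31/3) ⇒ CRSU; edges |CRU|=17/12, |S|=31/6
  updated: d(CRSU,HO)=61/4
5. join CRSU+HO (d=61/4) ⇒ CHORSU; edges |CRSU|=59/24, |HO|=45/8
final tree: ((((C:1/2,U:1/2):13/4,R:15/4):17/12,S:31/6):59/24,(H:2,O:2):45/8)
total length: 80/3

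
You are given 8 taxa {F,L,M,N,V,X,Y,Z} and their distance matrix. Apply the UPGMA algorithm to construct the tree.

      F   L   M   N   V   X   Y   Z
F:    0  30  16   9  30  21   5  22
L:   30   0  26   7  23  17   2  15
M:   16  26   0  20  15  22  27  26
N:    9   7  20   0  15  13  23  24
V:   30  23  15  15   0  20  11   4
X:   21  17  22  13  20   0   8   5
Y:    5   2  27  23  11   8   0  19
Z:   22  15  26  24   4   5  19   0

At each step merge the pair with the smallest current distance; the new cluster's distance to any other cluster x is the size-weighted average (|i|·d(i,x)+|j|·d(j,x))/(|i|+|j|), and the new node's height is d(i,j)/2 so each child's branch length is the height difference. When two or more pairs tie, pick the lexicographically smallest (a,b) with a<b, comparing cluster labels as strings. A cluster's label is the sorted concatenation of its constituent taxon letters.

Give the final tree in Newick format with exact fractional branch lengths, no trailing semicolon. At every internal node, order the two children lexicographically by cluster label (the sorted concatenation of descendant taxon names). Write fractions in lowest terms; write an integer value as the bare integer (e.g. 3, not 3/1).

(((F:9/2,N:9/2):9/2,M:9):6/5,(((L:1,Y:1):21/4,X:25/4):3/2,(V:2,Z:2):23/4):49/20)

iteration 1: select L,Y (d=2); attach at lengths (1, 1); label the merged cluster LY
  updated: d(F,LY)=35/2, d(LY,M)=53/2, d(LY,N)=15, d(LY,V)=17, d(LY,X)=25/2, d(LY,Z)=17
iteration 2: select V,Z (d=4); attach at lengths (2, 2); label the merged cluster VZ
  updated: d(F,VZ)=26, d(LY,VZ)=17, d(M,VZ)=41/2, d(N,VZ)=39/2, d(VZ,X)=25/2
iteration 3: select F,N (d=9); attach at lengths (9/2, 9/2); label the merged cluster FN
  updated: d(FN,LY)=65/4, d(FN,M)=18, d(FN,VZ)=91/4, d(FN,X)=17
iteration 4: select LY,X (d=25/2); attach at lengths (21/4, 25/4); label the merged cluster LXY
  updated: d(FN,LXY)=33/2, d(LXY,M)=25, d(LXY,VZ)=31/2
iteration 5: select LXY,VZ (d=31/2); attach at lengths (3/2, 23/4); label the merged cluster LVXYZ
  updated: d(FN,LVXYZ)=19, d(LVXYZ,M)=116/5
iteration 6: select FN,M (d=18); attach at lengths (9/2, 9); label the merged cluster FMN
  updated: d(FMN,LVXYZ)=102/5
iteration 7: select FMN,LVXYZ (d=102/5); attach at lengths (6/5, 49/20); label the merged cluster FLMNVXYZ
final tree: (((F:9/2,N:9/2):9/2,M:9):6/5,(((L:1,Y:1):21/4,X:25/4):3/2,(V:2,Z:2):23/4):49/20)
total length: 509/10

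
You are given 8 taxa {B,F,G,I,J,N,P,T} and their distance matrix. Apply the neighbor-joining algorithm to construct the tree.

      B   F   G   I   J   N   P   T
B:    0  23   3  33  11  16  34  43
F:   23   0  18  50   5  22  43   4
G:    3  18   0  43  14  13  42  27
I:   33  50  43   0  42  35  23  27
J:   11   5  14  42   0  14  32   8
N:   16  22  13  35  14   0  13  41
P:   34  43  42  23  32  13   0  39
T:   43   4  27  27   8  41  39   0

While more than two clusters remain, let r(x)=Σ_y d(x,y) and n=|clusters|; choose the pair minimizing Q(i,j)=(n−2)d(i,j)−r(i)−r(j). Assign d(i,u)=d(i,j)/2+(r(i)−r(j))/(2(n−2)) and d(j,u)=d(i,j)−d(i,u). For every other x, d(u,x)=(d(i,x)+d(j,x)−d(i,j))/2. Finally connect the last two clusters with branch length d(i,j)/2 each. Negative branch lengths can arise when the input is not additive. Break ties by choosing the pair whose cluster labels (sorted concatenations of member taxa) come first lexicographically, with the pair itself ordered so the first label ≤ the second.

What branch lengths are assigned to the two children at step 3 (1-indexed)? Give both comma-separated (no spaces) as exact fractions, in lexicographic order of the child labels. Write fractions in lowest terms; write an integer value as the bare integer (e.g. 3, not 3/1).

243/32,-99/32

iteration 1: select I,P (d=23, Q=-341); attach at lengths (55/4, 37/4); label the merged cluster IP
  updated: d(B,IP)=22, d(F,IP)=35, d(G,IP)=31, d(IP,J)=51/2, d(IP,N)=25/2, d(IP,T)=43/2
iteration 2: select F,T (d=4, Q=-463/2); attach at lengths (-7/4, 23/4); label the merged cluster FT
  updated: d(B,FT)=31, d(FT,G)=41/2, d(FT,IP)=105/4, d(FT,J)=9/2, d(FT,N)=59/2
iteration 3: select FT,J (d=9/2, Q=-651/4); attach at lengths (243/32, -99/32); label the merged cluster FJT
  updated: d(B,FJT)=75/4, d(FJT,G)=15, d(FJT,IP)=189/8, d(FJT,N)=39/2
iteration 4: select B,G (d=3, Q=-451/4); attach at lengths (9/8, 15/8); label the merged cluster BG
  updated: d(BG,FJT)=123/8, d(BG,IP)=25, d(BG,N)=13
iteration 5: select BG,FJT (d=123/8, Q=-649/8); attach at lengths (205/32, 287/32); label the merged cluster BFGJT
  updated: d(BFGJT,IP)=133/8, d(BFGJT,N)=137/16
iteration 6: select BFGJT,IP (d=133/8, Q=-603/16); attach at lengths (203/32, 329/32); label the merged cluster BFGIJPT
  updated: d(BFGIJPT,N)=71/32
iteration 7: select BFGIJPT,N (d=71/32); attach at lengths (71/64, 71/64); label the merged cluster BFGIJNPT
final tree: ((((B:9/8,G:15/8):205/32,((F:-7/4,T:23/4):243/32,J:-99/32):287/32):203/32,(I:55/4,P:37/4):329/32):71/64,N:71/64)
total length: 2199/32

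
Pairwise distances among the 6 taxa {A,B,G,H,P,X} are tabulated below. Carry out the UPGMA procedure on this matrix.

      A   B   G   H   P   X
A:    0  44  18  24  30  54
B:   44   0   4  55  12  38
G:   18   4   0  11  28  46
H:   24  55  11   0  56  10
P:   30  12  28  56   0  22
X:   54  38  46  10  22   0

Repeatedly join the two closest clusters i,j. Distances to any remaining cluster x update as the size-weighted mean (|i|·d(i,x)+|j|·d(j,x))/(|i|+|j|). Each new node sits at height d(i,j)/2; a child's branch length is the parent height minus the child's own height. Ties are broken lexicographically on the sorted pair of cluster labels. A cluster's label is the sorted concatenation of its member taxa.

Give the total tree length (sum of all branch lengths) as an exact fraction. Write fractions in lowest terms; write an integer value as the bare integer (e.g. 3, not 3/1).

847/12

iteration 1: select B,G (d=4); attach at lengths (2, 2); label the merged cluster BG
  updated: d(A,BG)=31, d(BG,H)=33, d(BG,P)=20, d(BG,X)=42
iteration 2: select H,X (d=10); attach at lengths (5, 5); label the merged cluster HX
  updated: d(A,HX)=39, d(BG,HX)=75/2, d(HX,P)=39
iteration 3: select BG,P (d=20); attach at lengths (8, 10); label the merged cluster BGP
  updated: d(A,BGP)=92/3, d(BGP,HX)=38
iteration 4: select A,BGP (d=92/3); attach at lengths (46/3, 16/3); label the merged cluster ABGP
  updated: d(ABGP,HX)=153/4
iteration 5: select ABGP,HX (d=153/4); attach at lengths (91/24, 113/8); label the merged cluster ABGHPX
final tree: ((A:46/3,((B:2,G:2):8,P:10):16/3):91/24,(H:5,X:5):113/8)
total length: 847/12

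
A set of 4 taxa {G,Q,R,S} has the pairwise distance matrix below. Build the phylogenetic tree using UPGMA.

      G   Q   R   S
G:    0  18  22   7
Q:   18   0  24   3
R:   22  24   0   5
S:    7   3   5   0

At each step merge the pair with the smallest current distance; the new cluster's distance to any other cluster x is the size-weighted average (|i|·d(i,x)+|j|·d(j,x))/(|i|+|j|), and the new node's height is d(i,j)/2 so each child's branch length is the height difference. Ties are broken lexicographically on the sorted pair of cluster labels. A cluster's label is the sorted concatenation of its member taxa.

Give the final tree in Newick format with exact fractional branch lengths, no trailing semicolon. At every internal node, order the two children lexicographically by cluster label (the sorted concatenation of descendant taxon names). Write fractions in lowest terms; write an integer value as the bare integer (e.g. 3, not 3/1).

((G:25/4,(Q:3/2,S:3/2):19/4):9/4,R:17/2)

iteration 1: select Q,S (d=3); attach at lengths (3/2, 3/2); label the merged cluster QS
  updated: d(G,QS)=25/2, d(QS,R)=29/2
iteration 2: select G,QS (d=25/2); attach at lengths (25/4, 19/4); label the merged cluster GQS
  updated: d(GQS,R)=17
iteration 3: select GQS,R (d=17); attach at lengths (9/4, 17/2); label the merged cluster GQRS
final tree: ((G:25/4,(Q:3/2,S:3/2):19/4):9/4,R:17/2)
total length: 99/4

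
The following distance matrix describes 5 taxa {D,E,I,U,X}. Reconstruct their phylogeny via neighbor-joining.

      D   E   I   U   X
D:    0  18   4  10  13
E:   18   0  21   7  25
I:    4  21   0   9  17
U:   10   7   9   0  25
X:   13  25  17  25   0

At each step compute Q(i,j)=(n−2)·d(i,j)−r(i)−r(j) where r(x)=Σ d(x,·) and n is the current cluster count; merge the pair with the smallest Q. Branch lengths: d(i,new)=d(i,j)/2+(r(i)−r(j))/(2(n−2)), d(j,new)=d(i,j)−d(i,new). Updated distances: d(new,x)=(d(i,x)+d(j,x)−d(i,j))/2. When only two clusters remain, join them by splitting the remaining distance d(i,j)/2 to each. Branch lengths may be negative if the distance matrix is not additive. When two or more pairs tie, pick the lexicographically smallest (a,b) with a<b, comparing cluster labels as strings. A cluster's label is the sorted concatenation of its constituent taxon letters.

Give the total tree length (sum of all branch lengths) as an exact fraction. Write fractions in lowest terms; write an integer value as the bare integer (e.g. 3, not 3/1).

step 1: merge (E,U) at d=7, Q=-101; branch lengths E→41/6, U→1/6; new cluster EU
  updated: d(D,EU)=21/2, d(EU,I)=23/2, d(EU,X)=43/2
step 2: merge (D,X) at d=13, Q=-53; branch lengths D→1/2, X→25/2; new cluster DX
  updated: d(DX,EU)=19/2, d(DX,I)=4
step 3: merge (DX,EU) at d=19/2, Q=-25; branch lengths DX→1, EU→17/2; new cluster DEUX
  updated: d(DEUX,I)=3
step 4: merge (DEUX,I) at d=3; branch lengths DEUX→3/2, I→3/2; new cluster DEIUX
final tree: (((D:1/2,X:25/2):1,(E:41/6,U:1/6):17/2):3/2,I:3/2)
total length: 65/2

65/2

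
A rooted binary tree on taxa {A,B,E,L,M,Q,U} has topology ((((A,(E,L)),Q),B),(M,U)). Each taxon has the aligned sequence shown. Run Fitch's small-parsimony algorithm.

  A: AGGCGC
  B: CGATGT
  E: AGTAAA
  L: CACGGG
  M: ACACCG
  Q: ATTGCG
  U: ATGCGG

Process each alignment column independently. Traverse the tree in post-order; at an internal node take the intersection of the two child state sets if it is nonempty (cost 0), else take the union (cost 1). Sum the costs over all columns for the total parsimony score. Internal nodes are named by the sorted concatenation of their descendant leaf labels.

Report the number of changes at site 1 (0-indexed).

4

EL@0: {A} ∪ {C} = {A,C} (union, +1)
AEL@0: {A} ∩ {A,C} = {A} (intersection, +0)
AELQ@0: {A} ∩ {A} = {A} (intersection, +0)
ABELQ@0: {A} ∪ {C} = {A,C} (union, +1)
MU@0: {A} ∩ {A} = {A} (intersection, +0)
ABELMQU@0: {A,C} ∩ {A} = {A} (intersection, +0)
EL@1: {G} ∪ {A} = {A,G} (union, +1)
AEL@1: {G} ∩ {A,G} = {G} (intersection, +0)
AELQ@1: {G} ∪ {T} = {G,T} (union, +1)
ABELQ@1: {G,T} ∩ {G} = {G} (intersection, +0)
MU@1: {C} ∪ {T} = {C,T} (union, +1)
ABELMQU@1: {G} ∪ {C,T} = {C,G,T} (union, +1)
EL@2: {T} ∪ {C} = {C,T} (union, +1)
AEL@2: {G} ∪ {C,T} = {C,G,T} (union, +1)
AELQ@2: {C,G,T} ∩ {T} = {T} (intersection, +0)
ABELQ@2: {T} ∪ {A} = {A,T} (union, +1)
MU@2: {A} ∪ {G} = {A,G} (union, +1)
ABELMQU@2: {A,T} ∩ {A,G} = {A} (intersection, +0)
EL@3: {A} ∪ {G} = {A,G} (union, +1)
AEL@3: {C} ∪ {A,G} = {A,C,G} (union, +1)
AELQ@3: {A,C,G} ∩ {G} = {G} (intersection, +0)
ABELQ@3: {G} ∪ {T} = {G,T} (union, +1)
MU@3: {C} ∩ {C} = {C} (intersection, +0)
ABELMQU@3: {G,T} ∪ {C} = {C,G,T} (union, +1)
EL@4: {A} ∪ {G} = {A,G} (union, +1)
AEL@4: {G} ∩ {A,G} = {G} (intersection, +0)
AELQ@4: {G} ∪ {C} = {C,G} (union, +1)
ABELQ@4: {C,G} ∩ {G} = {G} (intersection, +0)
MU@4: {C} ∪ {G} = {C,G} (union, +1)
ABELMQU@4: {G} ∩ {C,G} = {G} (intersection, +0)
EL@5: {A} ∪ {G} = {A,G} (union, +1)
AEL@5: {C} ∪ {A,G} = {A,C,G} (union, +1)
AELQ@5: {A,C,G} ∩ {G} = {G} (intersection, +0)
ABELQ@5: {G} ∪ {T} = {G,T} (union, +1)
MU@5: {G} ∩ {G} = {G} (intersection, +0)
ABELMQU@5: {G,T} ∩ {G} = {G} (intersection, +0)
per-site changes: [2, 4, 4, 4, 3, 3]; total = 20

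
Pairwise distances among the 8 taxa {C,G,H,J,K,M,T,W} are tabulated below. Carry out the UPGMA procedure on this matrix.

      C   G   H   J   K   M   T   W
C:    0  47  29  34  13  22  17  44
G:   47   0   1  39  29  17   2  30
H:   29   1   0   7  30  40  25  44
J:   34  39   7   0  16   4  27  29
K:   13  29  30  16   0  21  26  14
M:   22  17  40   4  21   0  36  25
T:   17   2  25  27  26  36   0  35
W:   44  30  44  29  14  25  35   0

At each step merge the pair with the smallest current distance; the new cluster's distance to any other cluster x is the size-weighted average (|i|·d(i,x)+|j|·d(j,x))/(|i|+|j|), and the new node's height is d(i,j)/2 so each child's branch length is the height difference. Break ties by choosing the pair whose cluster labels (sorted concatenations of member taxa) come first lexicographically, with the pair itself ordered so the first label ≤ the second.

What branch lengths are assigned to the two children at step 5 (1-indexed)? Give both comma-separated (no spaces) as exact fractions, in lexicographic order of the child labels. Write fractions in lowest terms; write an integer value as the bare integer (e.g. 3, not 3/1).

1. join G+H (d=1) ⇒ GH; edges |G|=1/2, |H|=1/2
  updated: d(C,GH)=38, d(GH,J)=23, d(GH,K)=59/2, d(GH,M)=57/2, d(GH,T)=27/2, d(GH,W)=37
2. join J+M (d=4) ⇒ JM; edges |J|=2, |M|=2
  updated: d(C,JM)=28, d(GH,JM)=103/4, d(JM,K)=37/2, d(JM,T)=63/2, d(JM,W)=27
3. join C+K (d=13) ⇒ CK; edges |C|=13/2, |K|=13/2
  updated: d(CK,GH)=135/4, d(CK,JM)=93/4, d(CK,T)=43/2, d(CK,W)=29
4. join GH+T (d=27/2) ⇒ GHT; edges |GH|=25/4, |T|=27/4
  updated: d(CK,GHT)=89/3, d(GHT,JM)=83/3, d(GHT,W)=109/3
5. join CK+JM (d=93/4) ⇒ CJKM; edges |CK|=41/8, |JM|=77/8
  updated: d(CJKM,GHT)=86/3, d(CJKM,W)=28
6. join CJKM+W (d=28) ⇒ CJKMW; edges |CJKM|=19/8, |W|=14
  updated: d(CJKMW,GHT)=151/5
7. join CJKMW+GHT (d=151/5) ⇒ CGHJKMTW; edges |CJKMW|=11/10, |GHT|=167/20
final tree: ((((C:13/2,K:13/2):41/8,(J:2,M:2):77/8):19/8,W:14):11/10,((G:1/2,H:1/2):25/4,T:27/4):167/20)
total length: 2863/40

41/8,77/8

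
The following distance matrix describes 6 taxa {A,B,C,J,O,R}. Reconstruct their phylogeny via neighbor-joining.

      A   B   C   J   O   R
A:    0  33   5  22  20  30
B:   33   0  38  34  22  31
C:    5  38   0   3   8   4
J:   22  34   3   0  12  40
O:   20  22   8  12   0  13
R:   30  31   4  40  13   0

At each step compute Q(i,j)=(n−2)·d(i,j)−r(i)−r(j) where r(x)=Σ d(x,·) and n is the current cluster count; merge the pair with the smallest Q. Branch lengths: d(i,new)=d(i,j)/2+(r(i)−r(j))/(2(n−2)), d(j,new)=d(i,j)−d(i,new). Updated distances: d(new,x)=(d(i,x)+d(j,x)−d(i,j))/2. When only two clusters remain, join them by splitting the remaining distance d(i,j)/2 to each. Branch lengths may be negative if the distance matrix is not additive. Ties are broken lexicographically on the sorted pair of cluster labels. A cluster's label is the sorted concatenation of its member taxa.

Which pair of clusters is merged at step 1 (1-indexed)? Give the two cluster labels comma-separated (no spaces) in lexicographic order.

C,R

step 1: merge (C,R) at d=4, Q=-160; branch lengths C→-11/2, R→19/2; new cluster CR
  updated: d(A,CR)=31/2, d(B,CR)=65/2, d(CR,J)=39/2, d(CR,O)=17/2
step 2: merge (A,CR) at d=31/2, Q=-120; branch lengths A→61/6, CR→16/3; new cluster ACR
  updated: d(ACR,B)=25, d(ACR,J)=13, d(ACR,O)=13/2
step 3: merge (ACR,J) at d=13, Q=-155/2; branch lengths ACR→23/8, J→81/8; new cluster ACJR
  updated: d(ACJR,B)=23, d(ACJR,O)=11/4
step 4: merge (ACJR,B) at d=23, Q=-191/4; branch lengths ACJR→15/8, B→169/8; new cluster ABCJR
  updated: d(ABCJR,O)=7/8
step 5: merge (ABCJR,O) at d=7/8; branch lengths ABCJR→7/16, O→7/16; new cluster ABCJOR
final tree: ((((A:61/6,(C:-11/2,R:19/2):16/3):23/8,J:81/8):15/8,B:169/8):7/16,O:7/16)
total length: 451/8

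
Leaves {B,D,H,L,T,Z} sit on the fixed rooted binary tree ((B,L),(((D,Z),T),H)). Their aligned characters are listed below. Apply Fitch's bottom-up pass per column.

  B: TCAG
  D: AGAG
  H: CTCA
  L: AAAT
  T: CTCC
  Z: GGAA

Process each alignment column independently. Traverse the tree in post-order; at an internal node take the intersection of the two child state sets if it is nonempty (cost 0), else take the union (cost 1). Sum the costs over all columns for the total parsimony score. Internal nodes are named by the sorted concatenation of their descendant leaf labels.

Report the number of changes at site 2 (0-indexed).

site 0, node BL: B={T} ∪ L={A} → {A,T} (+1)
site 0, node DZ: D={A} ∪ Z={G} → {A,G} (+1)
site 0, node DTZ: DZ={A,G} ∪ T={C} → {A,C,G} (+1)
site 0, node DHTZ: DTZ={A,C,G} ∩ H={C} → {C} (+0)
site 0, node BDHLTZ: BL={A,T} ∪ DHTZ={C} → {A,C,T} (+1)
site 1, node BL: B={C} ∪ L={A} → {A,C} (+1)
site 1, node DZ: D={G} ∩ Z={G} → {G} (+0)
site 1, node DTZ: DZ={G} ∪ T={T} → {G,T} (+1)
site 1, node DHTZ: DTZ={G,T} ∩ H={T} → {T} (+0)
site 1, node BDHLTZ: BL={A,C} ∪ DHTZ={T} → {A,C,T} (+1)
site 2, node BL: B={A} ∩ L={A} → {A} (+0)
site 2, node DZ: D={A} ∩ Z={A} → {A} (+0)
site 2, node DTZ: DZ={A} ∪ T={C} → {A,C} (+1)
site 2, node DHTZ: DTZ={A,C} ∩ H={C} → {C} (+0)
site 2, node BDHLTZ: BL={A} ∪ DHTZ={C} → {A,C} (+1)
site 3, node BL: B={G} ∪ L={T} → {G,T} (+1)
site 3, node DZ: D={G} ∪ Z={A} → {A,G} (+1)
site 3, node DTZ: DZ={A,G} ∪ T={C} → {A,C,G} (+1)
site 3, node DHTZ: DTZ={A,C,G} ∩ H={A} → {A} (+0)
site 3, node BDHLTZ: BL={G,T} ∪ DHTZ={A} → {A,G,T} (+1)
per-site changes: [4, 3, 2, 4]; total = 13

2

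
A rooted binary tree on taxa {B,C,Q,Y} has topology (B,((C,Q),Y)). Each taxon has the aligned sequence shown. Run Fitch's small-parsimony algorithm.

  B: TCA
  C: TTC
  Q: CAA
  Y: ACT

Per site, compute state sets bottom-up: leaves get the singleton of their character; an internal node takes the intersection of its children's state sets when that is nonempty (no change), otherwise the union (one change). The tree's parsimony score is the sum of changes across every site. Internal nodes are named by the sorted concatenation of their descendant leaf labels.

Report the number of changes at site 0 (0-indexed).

CQ@0: {T} ∪ {C} = {C,T} (union, +1)
CQY@0: {C,T} ∪ {A} = {A,C,T} (union, +1)
BCQY@0: {T} ∩ {A,C,T} = {T} (intersection, +0)
CQ@1: {T} ∪ {A} = {A,T} (union, +1)
CQY@1: {A,T} ∪ {C} = {A,C,T} (union, +1)
BCQY@1: {C} ∩ {A,C,T} = {C} (intersection, +0)
CQ@2: {C} ∪ {A} = {A,C} (union, +1)
CQY@2: {A,C} ∪ {T} = {A,C,T} (union, +1)
BCQY@2: {A} ∩ {A,C,T} = {A} (intersection, +0)
per-site changes: [2, 2, 2]; total = 6

2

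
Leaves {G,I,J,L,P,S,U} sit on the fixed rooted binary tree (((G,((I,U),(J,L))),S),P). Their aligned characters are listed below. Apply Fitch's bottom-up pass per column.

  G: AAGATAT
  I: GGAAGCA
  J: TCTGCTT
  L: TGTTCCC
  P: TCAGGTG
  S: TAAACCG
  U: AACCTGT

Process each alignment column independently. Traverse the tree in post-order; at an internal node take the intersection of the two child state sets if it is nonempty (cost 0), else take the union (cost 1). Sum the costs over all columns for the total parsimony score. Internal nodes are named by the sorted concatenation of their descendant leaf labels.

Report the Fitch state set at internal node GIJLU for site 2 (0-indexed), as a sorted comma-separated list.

[col 0] IU: children I:{G}, U:{A} ∪→ {A,G}; cost 1
[col 0] JL: children J:{T}, L:{T} ∩→ {T}; cost 0
[col 0] IJLU: children IU:{A,G}, JL:{T} ∪→ {A,G,T}; cost 1
[col 0] GIJLU: children G:{A}, IJLU:{A,G,T} ∩→ {A}; cost 0
[col 0] GIJLSU: children GIJLU:{A}, S:{T} ∪→ {A,T}; cost 1
[col 0] GIJLPSU: children GIJLSU:{A,T}, P:{T} ∩→ {T}; cost 0
[col 1] IU: children I:{G}, U:{A} ∪→ {A,G}; cost 1
[col 1] JL: children J:{C}, L:{G} ∪→ {C,G}; cost 1
[col 1] IJLU: children IU:{A,G}, JL:{C,G} ∩→ {G}; cost 0
[col 1] GIJLU: children G:{A}, IJLU:{G} ∪→ {A,G}; cost 1
[col 1] GIJLSU: children GIJLU:{A,G}, S:{A} ∩→ {A}; cost 0
[col 1] GIJLPSU: children GIJLSU:{A}, P:{C} ∪→ {A,C}; cost 1
[col 2] IU: children I:{A}, U:{C} ∪→ {A,C}; cost 1
[col 2] JL: children J:{T}, L:{T} ∩→ {T}; cost 0
[col 2] IJLU: children IU:{A,C}, JL:{T} ∪→ {A,C,T}; cost 1
[col 2] GIJLU: children G:{G}, IJLU:{A,C,T} ∪→ {A,C,G,T}; cost 1
[col 2] GIJLSU: children GIJLU:{A,C,G,T}, S:{A} ∩→ {A}; cost 0
[col 2] GIJLPSU: children GIJLSU:{A}, P:{A} ∩→ {A}; cost 0
[col 3] IU: children I:{A}, U:{C} ∪→ {A,C}; cost 1
[col 3] JL: children J:{G}, L:{T} ∪→ {G,T}; cost 1
[col 3] IJLU: children IU:{A,C}, JL:{G,T} ∪→ {A,C,G,T}; cost 1
[col 3] GIJLU: children G:{A}, IJLU:{A,C,G,T} ∩→ {A}; cost 0
[col 3] GIJLSU: children GIJLU:{A}, S:{A} ∩→ {A}; cost 0
[col 3] GIJLPSU: children GIJLSU:{A}, P:{G} ∪→ {A,G}; cost 1
[col 4] IU: children I:{G}, U:{T} ∪→ {G,T}; cost 1
[col 4] JL: children J:{C}, L:{C} ∩→ {C}; cost 0
[col 4] IJLU: children IU:{G,T}, JL:{C} ∪→ {C,G,T}; cost 1
[col 4] GIJLU: children G:{T}, IJLU:{C,G,T} ∩→ {T}; cost 0
[col 4] GIJLSU: children GIJLU:{T}, S:{C} ∪→ {C,T}; cost 1
[col 4] GIJLPSU: children GIJLSU:{C,T}, P:{G} ∪→ {C,G,T}; cost 1
[col 5] IU: children I:{C}, U:{G} ∪→ {C,G}; cost 1
[col 5] JL: children J:{T}, L:{C} ∪→ {C,T}; cost 1
[col 5] IJLU: children IU:{C,G}, JL:{C,T} ∩→ {C}; cost 0
[col 5] GIJLU: children G:{A}, IJLU:{C} ∪→ {A,C}; cost 1
[col 5] GIJLSU: children GIJLU:{A,C}, S:{C} ∩→ {C}; cost 0
[col 5] GIJLPSU: children GIJLSU:{C}, P:{T} ∪→ {C,T}; cost 1
[col 6] IU: children I:{A}, U:{T} ∪→ {A,T}; cost 1
[col 6] JL: children J:{T}, L:{C} ∪→ {C,T}; cost 1
[col 6] IJLU: children IU:{A,T}, JL:{C,T} ∩→ {T}; cost 0
[col 6] GIJLU: children G:{T}, IJLU:{T} ∩→ {T}; cost 0
[col 6] GIJLSU: children GIJLU:{T}, S:{G} ∪→ {G,T}; cost 1
[col 6] GIJLPSU: children GIJLSU:{G,T}, P:{G} ∩→ {G}; cost 0
per-site changes: [3, 4, 3, 4, 4, 4, 3]; total = 25

A,C,G,T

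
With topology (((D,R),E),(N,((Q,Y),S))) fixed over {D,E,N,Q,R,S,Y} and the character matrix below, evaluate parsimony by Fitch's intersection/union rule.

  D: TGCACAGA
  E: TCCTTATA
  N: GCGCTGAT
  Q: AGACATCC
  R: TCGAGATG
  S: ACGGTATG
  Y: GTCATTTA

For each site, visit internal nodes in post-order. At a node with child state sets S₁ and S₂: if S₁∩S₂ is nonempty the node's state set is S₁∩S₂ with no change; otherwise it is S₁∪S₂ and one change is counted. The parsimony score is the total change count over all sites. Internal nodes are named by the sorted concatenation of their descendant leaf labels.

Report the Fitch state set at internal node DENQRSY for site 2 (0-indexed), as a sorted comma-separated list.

DR@0: {T} ∩ {T} = {T} (intersection, +0)
DER@0: {T} ∩ {T} = {T} (intersection, +0)
QY@0: {A} ∪ {G} = {A,G} (union, +1)
QSY@0: {A,G} ∩ {A} = {A} (intersection, +0)
NQSY@0: {G} ∪ {A} = {A,G} (union, +1)
DENQRSY@0: {T} ∪ {A,G} = {A,G,T} (union, +1)
DR@1: {G} ∪ {C} = {C,G} (union, +1)
DER@1: {C,G} ∩ {C} = {C} (intersection, +0)
QY@1: {G} ∪ {T} = {G,T} (union, +1)
QSY@1: {G,T} ∪ {C} = {C,G,T} (union, +1)
NQSY@1: {C} ∩ {C,G,T} = {C} (intersection, +0)
DENQRSY@1: {C} ∩ {C} = {C} (intersection, +0)
DR@2: {C} ∪ {G} = {C,G} (union, +1)
DER@2: {C,G} ∩ {C} = {C} (intersection, +0)
QY@2: {A} ∪ {C} = {A,C} (union, +1)
QSY@2: {A,C} ∪ {G} = {A,C,G} (union, +1)
NQSY@2: {G} ∩ {A,C,G} = {G} (intersection, +0)
DENQRSY@2: {C} ∪ {G} = {C,G} (union, +1)
DR@3: {A} ∩ {A} = {A} (intersection, +0)
DER@3: {A} ∪ {T} = {A,T} (union, +1)
QY@3: {C} ∪ {A} = {A,C} (union, +1)
QSY@3: {A,C} ∪ {G} = {A,C,G} (union, +1)
NQSY@3: {C} ∩ {A,C,G} = {C} (intersection, +0)
DENQRSY@3: {A,T} ∪ {C} = {A,C,T} (union, +1)
DR@4: {C} ∪ {G} = {C,G} (union, +1)
DER@4: {C,G} ∪ {T} = {C,G,T} (union, +1)
QY@4: {A} ∪ {T} = {A,T} (union, +1)
QSY@4: {A,T} ∩ {T} = {T} (intersection, +0)
NQSY@4: {T} ∩ {T} = {T} (intersection, +0)
DENQRSY@4: {C,G,T} ∩ {T} = {T} (intersection, +0)
DR@5: {A} ∩ {A} = {A} (intersection, +0)
DER@5: {A} ∩ {A} = {A} (intersection, +0)
QY@5: {T} ∩ {T} = {T} (intersection, +0)
QSY@5: {T} ∪ {A} = {A,T} (union, +1)
NQSY@5: {G} ∪ {A,T} = {A,G,T} (union, +1)
DENQRSY@5: {A} ∩ {A,G,T} = {A} (intersection, +0)
DR@6: {G} ∪ {T} = {G,T} (union, +1)
DER@6: {G,T} ∩ {T} = {T} (intersection, +0)
QY@6: {C} ∪ {T} = {C,T} (union, +1)
QSY@6: {C,T} ∩ {T} = {T} (intersection, +0)
NQSY@6: {A} ∪ {T} = {A,T} (union, +1)
DENQRSY@6: {T} ∩ {A,T} = {T} (intersection, +0)
DR@7: {A} ∪ {G} = {A,G} (union, +1)
DER@7: {A,G} ∩ {A} = {A} (intersection, +0)
QY@7: {C} ∪ {A} = {A,C} (union, +1)
QSY@7: {A,C} ∪ {G} = {A,C,G} (union, +1)
NQSY@7: {T} ∪ {A,C,G} = {A,C,G,T} (union, +1)
DENQRSY@7: {A} ∩ {A,C,G,T} = {A} (intersection, +0)
per-site changes: [3, 3, 4, 4, 3, 2, 3, 4]; total = 26

C,G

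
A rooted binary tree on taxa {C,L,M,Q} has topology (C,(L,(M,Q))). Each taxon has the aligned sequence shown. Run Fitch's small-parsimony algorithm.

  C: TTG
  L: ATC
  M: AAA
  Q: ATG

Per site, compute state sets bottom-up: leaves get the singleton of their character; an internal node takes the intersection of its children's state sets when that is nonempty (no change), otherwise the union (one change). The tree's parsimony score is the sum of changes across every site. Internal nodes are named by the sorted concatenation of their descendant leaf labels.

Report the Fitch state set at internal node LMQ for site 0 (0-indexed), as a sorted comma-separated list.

site 0, node MQ: M={A} ∩ Q={A} → {A} (+0)
site 0, node LMQ: L={A} ∩ MQ={A} → {A} (+0)
site 0, node CLMQ: C={T} ∪ LMQ={A} → {A,T} (+1)
site 1, node MQ: M={A} ∪ Q={T} → {A,T} (+1)
site 1, node LMQ: L={T} ∩ MQ={A,T} → {T} (+0)
site 1, node CLMQ: C={T} ∩ LMQ={T} → {T} (+0)
site 2, node MQ: M={A} ∪ Q={G} → {A,G} (+1)
site 2, node LMQ: L={C} ∪ MQ={A,G} → {A,C,G} (+1)
site 2, node CLMQ: C={G} ∩ LMQ={A,C,G} → {G} (+0)
per-site changes: [1, 1, 2]; total = 4

A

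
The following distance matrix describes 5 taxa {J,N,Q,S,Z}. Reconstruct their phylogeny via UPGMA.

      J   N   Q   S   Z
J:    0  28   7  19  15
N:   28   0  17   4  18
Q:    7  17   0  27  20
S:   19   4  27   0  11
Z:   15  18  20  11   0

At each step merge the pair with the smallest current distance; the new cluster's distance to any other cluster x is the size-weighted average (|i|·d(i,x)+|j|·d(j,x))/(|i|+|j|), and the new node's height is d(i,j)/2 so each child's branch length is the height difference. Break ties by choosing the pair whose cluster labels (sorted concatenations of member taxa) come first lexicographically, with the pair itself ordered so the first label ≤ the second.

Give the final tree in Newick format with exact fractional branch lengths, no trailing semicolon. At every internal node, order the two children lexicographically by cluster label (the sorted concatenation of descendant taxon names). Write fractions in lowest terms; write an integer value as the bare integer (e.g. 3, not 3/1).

((J:7/2,Q:7/2):7,((N:2,S:2):21/4,Z:29/4):13/4)

1. join N+S (d=4) ⇒ NS; edges |N|=2, |S|=2
  updated: d(J,NS)=47/2, d(NS,Q)=22, d(NS,Z)=29/2
2. join J+Q (d=7) ⇒ JQ; edges |J|=7/2, |Q|=7/2
  updated: d(JQ,NS)=91/4, d(JQ,Z)=35/2
3. join NS+Z (d=29/2) ⇒ NSZ; edges |NS|=21/4, |Z|=29/4
  updated: d(JQ,NSZ)=21
4. join JQ+NSZ (d=21) ⇒ JNQSZ; edges |JQ|=7, |NSZ|=13/4
final tree: ((J:7/2,Q:7/2):7,((N:2,S:2):21/4,Z:29/4):13/4)
total length: 135/4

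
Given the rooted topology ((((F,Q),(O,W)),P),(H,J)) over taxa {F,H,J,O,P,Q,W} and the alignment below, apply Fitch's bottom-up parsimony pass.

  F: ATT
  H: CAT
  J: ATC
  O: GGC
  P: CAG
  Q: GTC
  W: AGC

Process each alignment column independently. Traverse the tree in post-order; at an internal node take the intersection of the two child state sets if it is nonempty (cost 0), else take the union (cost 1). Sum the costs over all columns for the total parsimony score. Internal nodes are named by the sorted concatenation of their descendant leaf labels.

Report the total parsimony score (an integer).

10

site 0, node FQ: F={A} ∪ Q={G} → {A,G} (+1)
site 0, node OW: O={G} ∪ W={A} → {A,G} (+1)
site 0, node FOQW: FQ={A,G} ∩ OW={A,G} → {A,G} (+0)
site 0, node FOPQW: FOQW={A,G} ∪ P={C} → {A,C,G} (+1)
site 0, node HJ: H={C} ∪ J={A} → {A,C} (+1)
site 0, node FHJOPQW: FOPQW={A,C,G} ∩ HJ={A,C} → {A,C} (+0)
site 1, node FQ: F={T} ∩ Q={T} → {T} (+0)
site 1, node OW: O={G} ∩ W={G} → {G} (+0)
site 1, node FOQW: FQ={T} ∪ OW={G} → {G,T} (+1)
site 1, node FOPQW: FOQW={G,T} ∪ P={A} → {A,G,T} (+1)
site 1, node HJ: H={A} ∪ J={T} → {A,T} (+1)
site 1, node FHJOPQW: FOPQW={A,G,T} ∩ HJ={A,T} → {A,T} (+0)
site 2, node FQ: F={T} ∪ Q={C} → {C,T} (+1)
site 2, node OW: O={C} ∩ W={C} → {C} (+0)
site 2, node FOQW: FQ={C,T} ∩ OW={C} → {C} (+0)
site 2, node FOPQW: FOQW={C} ∪ P={G} → {C,G} (+1)
site 2, node HJ: H={T} ∪ J={C} → {C,T} (+1)
site 2, node FHJOPQW: FOPQW={C,G} ∩ HJ={C,T} → {C} (+0)
per-site changes: [4, 3, 3]; total = 10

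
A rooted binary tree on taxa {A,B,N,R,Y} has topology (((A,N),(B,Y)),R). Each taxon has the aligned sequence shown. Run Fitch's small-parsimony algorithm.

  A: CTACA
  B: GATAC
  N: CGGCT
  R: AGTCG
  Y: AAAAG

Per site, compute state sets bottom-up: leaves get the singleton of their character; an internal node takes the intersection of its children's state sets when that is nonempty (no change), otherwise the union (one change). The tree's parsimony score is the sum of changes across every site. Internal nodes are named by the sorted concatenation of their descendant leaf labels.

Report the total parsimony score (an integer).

site 0, node AN: A={C} ∩ N={C} → {C} (+0)
site 0, node BY: B={G} ∪ Y={A} → {A,G} (+1)
site 0, node ABNY: AN={C} ∪ BY={A,G} → {A,C,G} (+1)
site 0, node ABNRY: ABNY={A,C,G} ∩ R={A} → {A} (+0)
site 1, node AN: A={T} ∪ N={G} → {G,T} (+1)
site 1, node BY: B={A} ∩ Y={A} → {A} (+0)
site 1, node ABNY: AN={G,T} ∪ BY={A} → {A,G,T} (+1)
site 1, node ABNRY: ABNY={A,G,T} ∩ R={G} → {G} (+0)
site 2, node AN: A={A} ∪ N={G} → {A,G} (+1)
site 2, node BY: B={T} ∪ Y={A} → {A,T} (+1)
site 2, node ABNY: AN={A,G} ∩ BY={A,T} → {A} (+0)
site 2, node ABNRY: ABNY={A} ∪ R={T} → {A,T} (+1)
site 3, node AN: A={C} ∩ N={C} → {C} (+0)
site 3, node BY: B={A} ∩ Y={A} → {A} (+0)
site 3, node ABNY: AN={C} ∪ BY={A} → {A,C} (+1)
site 3, node ABNRY: ABNY={A,C} ∩ R={C} → {C} (+0)
site 4, node AN: A={A} ∪ N={T} → {A,T} (+1)
site 4, node BY: B={C} ∪ Y={G} → {C,G} (+1)
site 4, node ABNY: AN={A,T} ∪ BY={C,G} → {A,C,G,T} (+1)
site 4, node ABNRY: ABNY={A,C,G,T} ∩ R={G} → {G} (+0)
per-site changes: [2, 2, 3, 1, 3]; total = 11

11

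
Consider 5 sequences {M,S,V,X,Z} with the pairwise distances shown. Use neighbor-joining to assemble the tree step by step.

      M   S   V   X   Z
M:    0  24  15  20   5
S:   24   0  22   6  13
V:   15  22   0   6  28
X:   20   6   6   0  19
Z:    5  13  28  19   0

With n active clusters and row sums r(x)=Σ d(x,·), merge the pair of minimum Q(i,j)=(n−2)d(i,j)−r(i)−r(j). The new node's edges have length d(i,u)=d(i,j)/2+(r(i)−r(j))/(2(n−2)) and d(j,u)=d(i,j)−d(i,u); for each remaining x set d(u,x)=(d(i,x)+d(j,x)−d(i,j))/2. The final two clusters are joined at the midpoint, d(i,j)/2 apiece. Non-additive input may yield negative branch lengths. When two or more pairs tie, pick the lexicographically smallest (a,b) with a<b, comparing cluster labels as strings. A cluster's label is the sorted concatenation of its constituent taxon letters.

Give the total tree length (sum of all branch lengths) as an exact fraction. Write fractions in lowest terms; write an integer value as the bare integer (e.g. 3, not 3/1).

step 1: merge (M,Z) at d=5, Q=-114; branch lengths M→7/3, Z→8/3; new cluster MZ
  updated: d(MZ,S)=16, d(MZ,V)=19, d(MZ,X)=17
step 2: merge (MZ,S) at d=16, Q=-64; branch lengths MZ→10, S→6; new cluster MSZ
  updated: d(MSZ,V)=25/2, d(MSZ,X)=7/2
step 3: merge (MSZ,V) at d=25/2, Q=-22; branch lengths MSZ→5, V→15/2; new cluster MSVZ
  updated: d(MSVZ,X)=-3/2
step 4: merge (MSVZ,X) at d=-3/2; branch lengths MSVZ→-3/4, X→-3/4; new cluster MSVXZ
final tree: ((((M:7/3,Z:8/3):10,S:6):5,V:15/2):-3/4,X:-3/4)
total length: 32

32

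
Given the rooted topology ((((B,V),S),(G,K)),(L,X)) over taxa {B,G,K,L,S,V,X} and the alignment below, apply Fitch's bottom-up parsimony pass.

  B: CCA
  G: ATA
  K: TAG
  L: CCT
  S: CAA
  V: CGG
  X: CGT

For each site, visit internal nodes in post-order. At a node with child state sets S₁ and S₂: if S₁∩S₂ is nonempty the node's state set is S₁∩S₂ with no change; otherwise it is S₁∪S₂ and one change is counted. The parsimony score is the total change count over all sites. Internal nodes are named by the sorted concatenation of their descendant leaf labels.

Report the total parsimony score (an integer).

[col 0] BV: children B:{C}, V:{C} ∩→ {C}; cost 0
[col 0] BSV: children BV:{C}, S:{C} ∩→ {C}; cost 0
[col 0] GK: children G:{A}, K:{T} ∪→ {A,T}; cost 1
[col 0] BGKSV: children BSV:{C}, GK:{A,T} ∪→ {A,C,T}; cost 1
[col 0] LX: children L:{C}, X:{C} ∩→ {C}; cost 0
[col 0] BGKLSVX: children BGKSV:{A,C,T}, LX:{C} ∩→ {C}; cost 0
[col 1] BV: children B:{C}, V:{G} ∪→ {C,G}; cost 1
[col 1] BSV: children BV:{C,G}, S:{A} ∪→ {A,C,G}; cost 1
[col 1] GK: children G:{T}, K:{A} ∪→ {A,T}; cost 1
[col 1] BGKSV: children BSV:{A,C,G}, GK:{A,T} ∩→ {A}; cost 0
[col 1] LX: children L:{C}, X:{G} ∪→ {C,G}; cost 1
[col 1] BGKLSVX: children BGKSV:{A}, LX:{C,G} ∪→ {A,C,G}; cost 1
[col 2] BV: children B:{A}, V:{G} ∪→ {A,G}; cost 1
[col 2] BSV: children BV:{A,G}, S:{A} ∩→ {A}; cost 0
[col 2] GK: children G:{A}, K:{G} ∪→ {A,G}; cost 1
[col 2] BGKSV: children BSV:{A}, GK:{A,G} ∩→ {A}; cost 0
[col 2] LX: children L:{T}, X:{T} ∩→ {T}; cost 0
[col 2] BGKLSVX: children BGKSV:{A}, LX:{T} ∪→ {A,T}; cost 1
per-site changes: [2, 5, 3]; total = 10

10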